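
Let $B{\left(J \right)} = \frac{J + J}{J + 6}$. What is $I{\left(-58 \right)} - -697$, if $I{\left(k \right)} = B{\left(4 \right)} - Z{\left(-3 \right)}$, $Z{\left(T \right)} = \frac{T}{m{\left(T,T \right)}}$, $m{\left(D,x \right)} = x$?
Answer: $\frac{3484}{5} \approx 696.8$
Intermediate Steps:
$Z{\left(T \right)} = 1$ ($Z{\left(T \right)} = \frac{T}{T} = 1$)
$B{\left(J \right)} = \frac{2 J}{6 + J}$
$I{\left(k \right)} = - \frac{1}{5}$ ($I{\left(k \right)} = 2 \cdot 4 \frac{1}{6 + 4} - 1 = 2 \cdot 4 \cdot \frac{1}{10} - 1 = \frac{4}{5} - 1 = - \frac{1}{5}$)
$I{\left(-58 \right)} - -697 = - \frac{1}{5} - -697 = - \frac{1}{5} + 697 = \frac{3484}{5}$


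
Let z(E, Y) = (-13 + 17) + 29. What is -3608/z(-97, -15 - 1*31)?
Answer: -328/3 ≈ -109.33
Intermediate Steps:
z(E, Y) = 33 (z(E, Y) = 4 + 29 = 33)
-3608/z(-97, -15 - 1*31) = -3608/33 = -3608*1/33 = -328/3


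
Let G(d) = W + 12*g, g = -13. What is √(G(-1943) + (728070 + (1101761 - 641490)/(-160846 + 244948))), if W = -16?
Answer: √5148567830890434/84102 ≈ 853.17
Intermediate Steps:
G(d) = -172 (G(d) = -16 + 12*(-13) = -16 - 156 = -172)
√(G(-1943) + (728070 + (1101761 - 641490)/(-160846 + 244948))) = √(-172 + (728070 + (1101761 - 641490)/(-160846 + 244948))) = √(-172 + (728070 + 460271/84102)) = √(-172 + 61232603411/84102) = √(61218137867/84102) = √5148567830890434/84102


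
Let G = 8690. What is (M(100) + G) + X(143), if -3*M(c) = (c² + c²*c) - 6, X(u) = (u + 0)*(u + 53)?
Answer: -899840/3 ≈ -2.9995e+5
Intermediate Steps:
X(u) = u*(53 + u)
M(c) = 2 - c²/3 - c³/3 (M(c) = -((c² + c²*c) - 6)/3 = -((c² + c³) - 6)/3 = -(-6 + c² + c³)/3 = 2 - c²/3 - c³/3)
(M(100) + G) + X(143) = ((2 - ⅓*100² - ⅓*100³) + 8690) + 143*(53 + 143) = ((2 - ⅓*10000 - ⅓*1000000) + 8690) + 143*196 = ((2 - 10000/3 - 1000000/3) + 8690) + 28028 = (-1009994/3 + 8690) + 28028 = -983924/3 + 28028 = -899840/3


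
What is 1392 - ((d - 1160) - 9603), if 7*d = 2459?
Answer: 82626/7 ≈ 11804.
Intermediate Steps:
d = 2459/7 (d = (1/7)*2459 = 2459/7 ≈ 351.29)
1392 - ((d - 1160) - 9603) = 1392 - ((2459/7 - 1160) - 9603) = 1392 - (-5661/7 - 9603) = 1392 - 1*(-72882/7) = 1392 + 72882/7 = 82626/7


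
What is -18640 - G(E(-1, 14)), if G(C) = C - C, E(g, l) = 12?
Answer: -18640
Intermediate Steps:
G(C) = 0
-18640 - G(E(-1, 14)) = -18640 - 1*0 = -18640 + 0 = -18640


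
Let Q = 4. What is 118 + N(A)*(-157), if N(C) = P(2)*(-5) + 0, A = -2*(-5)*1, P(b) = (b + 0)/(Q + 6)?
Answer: 275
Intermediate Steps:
P(b) = b/10 (P(b) = (b + 0)/(4 + 6) = b/10)
A = 10 (A = 10*1 = 10)
N(C) = -1 (N(C) = ((⅒)*2)*(-5) + 0 = (⅕)*(-5) + 0 = -1 + 0 = -1)
118 + N(A)*(-157) = 118 - 1*(-157) = 118 + 157 = 275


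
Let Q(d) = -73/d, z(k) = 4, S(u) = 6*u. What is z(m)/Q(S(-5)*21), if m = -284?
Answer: 2520/73 ≈ 34.521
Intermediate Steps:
z(m)/Q(S(-5)*21) = 4/((-73/((6*(-5))*21))) = 4/((-73/((-30*21)))) = 4/((-73/(-630))) = 4/((-73*(-1/630))) = 4/(73/630) = 4*(630/73) = 2520/73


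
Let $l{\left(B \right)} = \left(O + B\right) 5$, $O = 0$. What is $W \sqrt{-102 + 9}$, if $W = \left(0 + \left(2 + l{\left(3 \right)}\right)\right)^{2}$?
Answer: $289 i \sqrt{93} \approx 2787.0 i$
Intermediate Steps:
$l{\left(B \right)} = 5 B$ ($l{\left(B \right)} = \left(0 + B\right) 5 = B 5 = 5 B$)
$W = 289$ ($W = \left(0 + \left(2 + 5 \cdot 3\right)\right)^{2} = \left(0 + \left(2 + 15\right)\right)^{2} = \left(0 + 17\right)^{2} = 17^{2} = 289$)
$W \sqrt{-102 + 9} = 289 \sqrt{-102 + 9} = 289 \sqrt{-93} = 289 i \sqrt{93}$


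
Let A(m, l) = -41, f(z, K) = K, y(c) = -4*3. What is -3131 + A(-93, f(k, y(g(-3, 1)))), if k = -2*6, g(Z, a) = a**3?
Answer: -3172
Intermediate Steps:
k = -12
y(c) = -12
-3131 + A(-93, f(k, y(g(-3, 1)))) = -3131 - 41 = -3172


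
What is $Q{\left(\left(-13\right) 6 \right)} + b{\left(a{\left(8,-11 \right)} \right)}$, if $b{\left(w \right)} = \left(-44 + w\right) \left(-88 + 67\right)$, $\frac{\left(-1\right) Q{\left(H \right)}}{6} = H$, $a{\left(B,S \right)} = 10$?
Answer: $1182$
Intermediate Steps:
$Q{\left(H \right)} = - 6 H$
$b{\left(w \right)} = 924 - 21 w$ ($b{\left(w \right)} = \left(-44 + w\right) \left(-21\right) = 924 - 21 w$)
$Q{\left(\left(-13\right) 6 \right)} + b{\left(a{\left(8,-11 \right)} \right)} = - 6 \left(\left(-13\right) 6\right) + \left(924 - 210\right) = \left(-6\right) \left(-78\right) + \left(924 - 210\right) = 468 + 714 = 1182$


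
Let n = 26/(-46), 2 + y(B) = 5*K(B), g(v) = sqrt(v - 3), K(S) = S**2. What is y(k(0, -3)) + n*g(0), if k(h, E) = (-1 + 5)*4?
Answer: 1278 - 13*I*sqrt(3)/23 ≈ 1278.0 - 0.97898*I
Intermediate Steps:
k(h, E) = 16 (k(h, E) = 4*4 = 16)
g(v) = sqrt(-3 + v)
y(B) = -2 + 5*B**2
n = -13/23 (n = 26*(-1/46) = -13/23 ≈ -0.56522)
y(k(0, -3)) + n*g(0) = (-2 + 5*16**2) - 13*sqrt(-3 + 0)/23 = (-2 + 5*256) - 13*I*sqrt(3)/23 = (-2 + 1280) - 13*I*sqrt(3)/23 = 1278 - 13*I*sqrt(3)/23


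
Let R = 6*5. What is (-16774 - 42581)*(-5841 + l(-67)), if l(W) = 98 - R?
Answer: 342656415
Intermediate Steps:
R = 30
l(W) = 68 (l(W) = 98 - 1*30 = 98 - 30 = 68)
(-16774 - 42581)*(-5841 + l(-67)) = (-16774 - 42581)*(-5841 + 68) = -59355*(-5773) = 342656415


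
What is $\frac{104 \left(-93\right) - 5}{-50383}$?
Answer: $\frac{9677}{50383} \approx 0.19207$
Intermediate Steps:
$\frac{104 \left(-93\right) - 5}{-50383} = \left(-9672 - 5\right) \left(- \frac{1}{50383}\right) = \left(-9677\right) \left(- \frac{1}{50383}\right) = \frac{9677}{50383}$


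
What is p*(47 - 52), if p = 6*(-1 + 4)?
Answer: -90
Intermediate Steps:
p = 18 (p = 6*3 = 18)
p*(47 - 52) = 18*(47 - 52) = 18*(-5) = -90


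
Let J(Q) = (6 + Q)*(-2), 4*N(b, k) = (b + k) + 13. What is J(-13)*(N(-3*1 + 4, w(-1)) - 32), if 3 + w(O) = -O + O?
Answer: -819/2 ≈ -409.50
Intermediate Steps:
w(O) = -3 (w(O) = -3 + (-O + O) = -3 + 0 = -3)
N(b, k) = 13/4 + b/4 + k/4 (N(b, k) = ((b + k) + 13)/4 = (13 + b + k)/4 = 13/4 + b/4 + k/4)
J(Q) = -12 - 2*Q
J(-13)*(N(-3*1 + 4, w(-1)) - 32) = (-12 - 2*(-13))*((13/4 + (-3*1 + 4)/4 + (1/4)*(-3)) - 32) = (-12 + 26)*((13/4 + (-3 + 4)/4 - 3/4) - 32) = 14*((13/4 + (1/4)*1 - 3/4) - 32) = 14*((13/4 + 1/4 - 3/4) - 32) = 14*(11/4 - 32) = 14*(-117/4) = -819/2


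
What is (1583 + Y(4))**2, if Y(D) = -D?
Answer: 2493241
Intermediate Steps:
(1583 + Y(4))**2 = (1583 - 1*4)**2 = (1583 - 4)**2 = 1579**2 = 2493241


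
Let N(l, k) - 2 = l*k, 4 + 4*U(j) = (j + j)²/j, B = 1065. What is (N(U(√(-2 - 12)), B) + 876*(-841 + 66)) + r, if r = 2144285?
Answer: 1464322 + 1065*I*√14 ≈ 1.4643e+6 + 3984.9*I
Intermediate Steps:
U(j) = -1 + j (U(j) = -1 + ((j + j)²/j)/4 = -1 + ((2*j)²/j)/4 = -1 + ((4*j²)/j)/4 = -1 + (4*j)/4 = -1 + j)
N(l, k) = 2 + k*l (N(l, k) = 2 + l*k = 2 + k*l)
(N(U(√(-2 - 12)), B) + 876*(-841 + 66)) + r = ((2 + 1065*(-1 + √(-2 - 12))) + 876*(-841 + 66)) + 2144285 = ((2 + 1065*(-1 + √(-14))) + 876*(-775)) + 2144285 = ((2 + 1065*(-1 + I*√14)) - 678900) + 2144285 = ((2 + (-1065 + 1065*I*√14)) - 678900) + 2144285 = ((-1063 + 1065*I*√14) - 678900) + 2144285 = (-679963 + 1065*I*√14) + 2144285 = 1464322 + 1065*I*√14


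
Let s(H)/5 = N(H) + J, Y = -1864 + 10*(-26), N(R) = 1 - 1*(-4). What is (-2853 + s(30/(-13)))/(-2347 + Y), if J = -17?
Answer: 2913/4471 ≈ 0.65153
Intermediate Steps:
N(R) = 5 (N(R) = 1 + 4 = 5)
Y = -2124 (Y = -1864 - 260 = -2124)
s(H) = -60 (s(H) = 5*(5 - 17) = 5*(-12) = -60)
(-2853 + s(30/(-13)))/(-2347 + Y) = (-2853 - 60)/(-2347 - 2124) = -2913/(-4471) = -2913*(-1/4471) = 2913/4471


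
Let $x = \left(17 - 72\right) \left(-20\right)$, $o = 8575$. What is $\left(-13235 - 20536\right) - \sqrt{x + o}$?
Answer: $-33771 - 15 \sqrt{43} \approx -33869.0$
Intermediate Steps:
$x = 1100$ ($x = \left(-55\right) \left(-20\right) = 1100$)
$\left(-13235 - 20536\right) - \sqrt{x + o} = \left(-13235 - 20536\right) - \sqrt{1100 + 8575} = \left(-13235 - 20536\right) - \sqrt{9675} = -33771 - 15 \sqrt{43}$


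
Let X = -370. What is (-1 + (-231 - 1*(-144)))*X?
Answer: 32560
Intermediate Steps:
(-1 + (-231 - 1*(-144)))*X = (-1 + (-231 - 1*(-144)))*(-370) = (-1 + (-231 + 144))*(-370) = (-1 - 87)*(-370) = -88*(-370) = 32560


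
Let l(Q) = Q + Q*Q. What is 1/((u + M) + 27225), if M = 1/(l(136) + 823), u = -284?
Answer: 19455/524137156 ≈ 3.7118e-5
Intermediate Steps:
l(Q) = Q + Q²
M = 1/19455 (M = 1/(136*(1 + 136) + 823) = 1/(136*137 + 823) = 1/(18632 + 823) = 1/19455 ≈ 5.1401e-5)
1/((u + M) + 27225) = 1/((-284 + 1/19455) + 27225) = 1/(-5525219/19455 + 27225) = 1/(524137156/19455) = 19455/524137156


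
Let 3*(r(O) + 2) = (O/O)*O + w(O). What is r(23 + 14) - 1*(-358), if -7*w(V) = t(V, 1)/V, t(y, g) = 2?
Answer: 286193/777 ≈ 368.33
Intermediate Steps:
w(V) = -2/(7*V)
r(O) = -2 - 2/(21*O) + O/3 (r(O) = -2 + ((O/O)*O - 2/(7*O))/3 = -2 + (1*O - 2/(7*O))/3 = -2 + (O - 2/(7*O))/3 = -2 + (-2/(21*O) + O/3) = -2 - 2/(21*O) + O/3)
r(23 + 14) - 1*(-358) = (-2 - 2/(21*(23 + 14)) + (23 + 14)/3) - 1*(-358) = (-2 - 2/21/37 + (1/3)*37) + 358 = (-2 - 2/21*1/37 + 37/3) + 358 = (-2 - 2/777 + 37/3) + 358 = 8027/777 + 358 = 286193/777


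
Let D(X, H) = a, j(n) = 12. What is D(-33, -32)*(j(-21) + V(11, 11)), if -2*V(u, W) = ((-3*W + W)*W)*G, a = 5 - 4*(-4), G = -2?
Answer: -4830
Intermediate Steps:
a = 21 (a = 5 + 16 = 21)
V(u, W) = -2*W² (V(u, W) = -(-3*W + W)*W*(-2)/2 = -(-2*W)*W*(-2)/2 = -(-2*W²)*(-2)/2 = -2*W²)
D(X, H) = 21
D(-33, -32)*(j(-21) + V(11, 11)) = 21*(12 - 2*11²) = 21*(12 - 2*121) = 21*(12 - 242) = 21*(-230) = -4830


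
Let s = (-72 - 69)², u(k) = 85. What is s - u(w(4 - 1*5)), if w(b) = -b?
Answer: 19796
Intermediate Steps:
s = 19881 (s = (-141)² = 19881)
s - u(w(4 - 1*5)) = 19881 - 1*85 = 19881 - 85 = 19796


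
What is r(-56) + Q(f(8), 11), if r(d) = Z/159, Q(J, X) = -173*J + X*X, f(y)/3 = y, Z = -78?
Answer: -213669/53 ≈ -4031.5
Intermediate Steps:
f(y) = 3*y
Q(J, X) = X**2 - 173*J (Q(J, X) = -173*J + X**2 = X**2 - 173*J)
r(d) = -26/53 (r(d) = -78/159 = -78*1/159 = -26/53)
r(-56) + Q(f(8), 11) = -26/53 + (11**2 - 519*8) = -26/53 + (121 - 173*24) = -26/53 + (121 - 4152) = -26/53 - 4031 = -213669/53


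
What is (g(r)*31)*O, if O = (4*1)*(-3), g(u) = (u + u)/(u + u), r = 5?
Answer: -372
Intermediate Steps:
g(u) = 1 (g(u) = (2*u)/((2*u)) = (2*u)*(1/(2*u)) = 1)
O = -12 (O = 4*(-3) = -12)
(g(r)*31)*O = (1*31)*(-12) = 31*(-12) = -372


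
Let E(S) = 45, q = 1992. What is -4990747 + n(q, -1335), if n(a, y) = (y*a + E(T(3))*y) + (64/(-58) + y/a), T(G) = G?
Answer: -148466528505/19256 ≈ -7.7101e+6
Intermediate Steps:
n(a, y) = -32/29 + 45*y + a*y + y/a (n(a, y) = (y*a + 45*y) + (64/(-58) + y/a) = (a*y + 45*y) + (64*(-1/58) + y/a) = (45*y + a*y) + (-32/29 + y/a) = -32/29 + 45*y + a*y + y/a)
-4990747 + n(q, -1335) = -4990747 + (-32/29 + 45*(-1335) + 1992*(-1335) - 1335/1992) = -4990747 + (-32/29 - 60075 - 2659320 - 1335*1/1992) = -4990747 + (-32/29 - 60075 - 2659320 - 445/664) = -4990747 - 52364704273/19256 = -148466528505/19256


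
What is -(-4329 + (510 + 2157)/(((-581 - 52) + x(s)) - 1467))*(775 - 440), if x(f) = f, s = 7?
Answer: 433741920/299 ≈ 1.4506e+6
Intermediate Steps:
-(-4329 + (510 + 2157)/(((-581 - 52) + x(s)) - 1467))*(775 - 440) = -(-4329 + (510 + 2157)/(((-581 - 52) + 7) - 1467))*(775 - 440) = -(-4329 + 2667/((-633 + 7) - 1467))*335 = -(-4329 + 2667/(-626 - 1467))*335 = -(-4329 + 2667/(-2093))*335 = -(-4329 + 2667*(-1/2093))*335 = -(-4329 - 381/299)*335 = -(-1294752)*335/299 = -1*(-433741920/299) = 433741920/299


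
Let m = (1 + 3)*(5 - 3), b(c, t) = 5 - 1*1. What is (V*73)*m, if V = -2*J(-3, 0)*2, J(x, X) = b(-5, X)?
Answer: -9344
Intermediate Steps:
b(c, t) = 4 (b(c, t) = 5 - 1 = 4)
J(x, X) = 4
m = 8 (m = 4*2 = 8)
V = -16 (V = -2*4*2 = -8*2 = -16)
(V*73)*m = -16*73*8 = -1168*8 = -9344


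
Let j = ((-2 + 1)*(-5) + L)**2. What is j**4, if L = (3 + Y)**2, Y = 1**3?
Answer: 37822859361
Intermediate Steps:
Y = 1
L = 16 (L = (3 + 1)**2 = 4**2 = 16)
j = 441 (j = ((-2 + 1)*(-5) + 16)**2 = (-1*(-5) + 16)**2 = (5 + 16)**2 = 21**2 = 441)
j**4 = 441**4 = 37822859361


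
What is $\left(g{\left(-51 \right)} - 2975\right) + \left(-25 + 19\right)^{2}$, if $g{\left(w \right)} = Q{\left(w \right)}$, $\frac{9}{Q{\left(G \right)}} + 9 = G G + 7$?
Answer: $- \frac{7638452}{2599} \approx -2939.0$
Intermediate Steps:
$Q{\left(G \right)} = \frac{9}{-2 + G^{2}}$ ($Q{\left(G \right)} = \frac{9}{-9 + \left(G G + 7\right)} = \frac{9}{-9 + \left(G^{2} + 7\right)} = \frac{9}{-9 + \left(7 + G^{2}\right)} = \frac{9}{-2 + G^{2}}$)
$g{\left(w \right)} = \frac{9}{-2 + w^{2}}$
$\left(g{\left(-51 \right)} - 2975\right) + \left(-25 + 19\right)^{2} = \left(\frac{9}{-2 + \left(-51\right)^{2}} - 2975\right) + \left(-25 + 19\right)^{2} = \left(\frac{9}{-2 + 2601} - 2975\right) + \left(-6\right)^{2} = \left(\frac{9}{2599} - 2975\right) + 36 = - \frac{7732016}{2599} + 36 = - \frac{7638452}{2599}$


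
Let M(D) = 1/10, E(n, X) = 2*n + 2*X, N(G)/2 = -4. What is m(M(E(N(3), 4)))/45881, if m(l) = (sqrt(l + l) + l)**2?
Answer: 21/4588100 + sqrt(5)/1147025 ≈ 6.5265e-6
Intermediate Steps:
N(G) = -8 (N(G) = 2*(-4) = -8)
E(n, X) = 2*X + 2*n
M(D) = 1/10
m(l) = (l + sqrt(2)*sqrt(l))**2 (m(l) = (sqrt(2*l) + l)**2 = (sqrt(2)*sqrt(l) + l)**2 = (l + sqrt(2)*sqrt(l))**2)
m(M(E(N(3), 4)))/45881 = (1/10 + sqrt(2)*sqrt(1/10))**2/45881 = (1/10 + sqrt(2)*(sqrt(10)/10))**2*(1/45881) = (1/10 + sqrt(5)/5)**2*(1/45881) = (1/10 + sqrt(5)/5)**2/45881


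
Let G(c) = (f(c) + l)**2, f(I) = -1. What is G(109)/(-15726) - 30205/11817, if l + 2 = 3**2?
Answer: -79238207/30972357 ≈ -2.5584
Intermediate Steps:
l = 7 (l = -2 + 3**2 = -2 + 9 = 7)
G(c) = 36 (G(c) = (-1 + 7)**2 = 6**2 = 36)
G(109)/(-15726) - 30205/11817 = 36/(-15726) - 30205/11817 = 36*(-1/15726) - 30205*1/11817 = -6/2621 - 30205/11817 = -79238207/30972357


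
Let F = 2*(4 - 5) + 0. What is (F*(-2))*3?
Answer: 12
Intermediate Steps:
F = -2 (F = 2*(-1) + 0 = -2 + 0 = -2)
(F*(-2))*3 = -2*(-2)*3 = 4*3 = 12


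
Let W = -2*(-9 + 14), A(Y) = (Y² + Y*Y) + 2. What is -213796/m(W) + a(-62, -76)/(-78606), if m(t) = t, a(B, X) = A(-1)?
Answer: 4201412084/196515 ≈ 21380.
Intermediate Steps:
A(Y) = 2 + 2*Y² (A(Y) = (Y² + Y²) + 2 = 2*Y² + 2 = 2 + 2*Y²)
a(B, X) = 4 (a(B, X) = 2 + 2*(-1)² = 2 + 2*1 = 2 + 2 = 4)
W = -10 (W = -2*5 = -10)
-213796/m(W) + a(-62, -76)/(-78606) = -213796/(-10) + 4/(-78606) = -213796*(-⅒) + 4*(-1/78606) = 106898/5 - 2/39303 = 4201412084/196515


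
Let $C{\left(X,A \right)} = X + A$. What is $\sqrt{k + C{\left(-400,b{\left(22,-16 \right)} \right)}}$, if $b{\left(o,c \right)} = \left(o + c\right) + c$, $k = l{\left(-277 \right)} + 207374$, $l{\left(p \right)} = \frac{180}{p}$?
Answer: $\frac{12 \sqrt{110278409}}{277} \approx 454.93$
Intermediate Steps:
$k = \frac{57442418}{277}$ ($k = \frac{180}{-277} + 207374 = 180 \left(- \frac{1}{277}\right) + 207374 = - \frac{180}{277} + 207374 = \frac{57442418}{277} \approx 2.0737 \cdot 10^{5}$)
$b{\left(o,c \right)} = o + 2 c$ ($b{\left(o,c \right)} = \left(c + o\right) + c = o + 2 c$)
$C{\left(X,A \right)} = A + X$
$\sqrt{k + C{\left(-400,b{\left(22,-16 \right)} \right)}} = \sqrt{\frac{57442418}{277} + \left(\left(22 + 2 \left(-16\right)\right) - 400\right)} = \sqrt{\frac{57442418}{277} + \left(\left(22 - 32\right) - 400\right)} = \sqrt{\frac{57442418}{277} - 410} = \sqrt{\frac{57328848}{277}} = \frac{12 \sqrt{110278409}}{277}$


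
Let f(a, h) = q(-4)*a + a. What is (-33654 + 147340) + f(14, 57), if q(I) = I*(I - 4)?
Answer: 114148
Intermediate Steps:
q(I) = I*(-4 + I)
f(a, h) = 33*a (f(a, h) = (-4*(-4 - 4))*a + a = (-4*(-8))*a + a = 32*a + a = 33*a)
(-33654 + 147340) + f(14, 57) = (-33654 + 147340) + 33*14 = 113686 + 462 = 114148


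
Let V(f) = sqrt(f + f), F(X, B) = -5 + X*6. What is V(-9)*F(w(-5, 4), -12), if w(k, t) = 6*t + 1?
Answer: 435*I*sqrt(2) ≈ 615.18*I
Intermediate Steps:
w(k, t) = 1 + 6*t
F(X, B) = -5 + 6*X
V(f) = sqrt(2)*sqrt(f) (V(f) = sqrt(2*f) = sqrt(2)*sqrt(f))
V(-9)*F(w(-5, 4), -12) = (sqrt(2)*sqrt(-9))*(-5 + 6*(1 + 6*4)) = (sqrt(2)*(3*I))*(-5 + 6*(1 + 24)) = (3*I*sqrt(2))*(-5 + 6*25) = (3*I*sqrt(2))*(-5 + 150) = (3*I*sqrt(2))*145 = 435*I*sqrt(2)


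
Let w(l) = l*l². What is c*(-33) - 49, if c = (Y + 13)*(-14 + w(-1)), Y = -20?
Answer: -3514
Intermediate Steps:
w(l) = l³
c = 105 (c = (-20 + 13)*(-14 + (-1)³) = -7*(-14 - 1) = -7*(-15) = 105)
c*(-33) - 49 = 105*(-33) - 49 = -3465 - 49 = -3514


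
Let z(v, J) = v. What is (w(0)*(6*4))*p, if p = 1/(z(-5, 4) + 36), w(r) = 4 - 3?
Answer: 24/31 ≈ 0.77419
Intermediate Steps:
w(r) = 1
p = 1/31 (p = 1/(-5 + 36) = 1/31 ≈ 0.032258)
(w(0)*(6*4))*p = (1*(6*4))*(1/31) = (1*24)*(1/31) = 24*(1/31) = 24/31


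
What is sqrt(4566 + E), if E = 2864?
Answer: sqrt(7430) ≈ 86.197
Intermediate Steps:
sqrt(4566 + E) = sqrt(4566 + 2864) = sqrt(7430)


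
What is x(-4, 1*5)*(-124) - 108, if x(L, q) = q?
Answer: -728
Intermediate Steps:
x(-4, 1*5)*(-124) - 108 = (1*5)*(-124) - 108 = 5*(-124) - 108 = -620 - 108 = -728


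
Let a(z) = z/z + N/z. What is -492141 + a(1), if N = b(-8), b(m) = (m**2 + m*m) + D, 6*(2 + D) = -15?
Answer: -984033/2 ≈ -4.9202e+5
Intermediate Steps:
D = -9/2 (D = -2 + (1/6)*(-15) = -2 - 5/2 = -9/2 ≈ -4.5000)
b(m) = -9/2 + 2*m**2 (b(m) = (m**2 + m*m) - 9/2 = (m**2 + m**2) - 9/2 = 2*m**2 - 9/2 = -9/2 + 2*m**2)
N = 247/2 (N = -9/2 + 2*(-8)**2 = -9/2 + 2*64 = -9/2 + 128 = 247/2 ≈ 123.50)
a(z) = 1 + 247/(2*z) (a(z) = z/z + 247/(2*z) = 1 + 247/(2*z))
-492141 + a(1) = -492141 + (247/2 + 1)/1 = -492141 + 1*(249/2) = -492141 + 249/2 = -984033/2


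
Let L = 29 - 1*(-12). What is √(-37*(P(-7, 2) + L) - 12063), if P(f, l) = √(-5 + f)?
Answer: √(-13580 - 74*I*√3) ≈ 0.5499 - 116.53*I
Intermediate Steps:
L = 41 (L = 29 + 12 = 41)
√(-37*(P(-7, 2) + L) - 12063) = √(-37*(√(-5 - 7) + 41) - 12063) = √(-37*(√(-12) + 41) - 12063) = √(-37*(2*I*√3 + 41) - 12063) = √(-37*(41 + 2*I*√3) - 12063) = √((-1517 - 74*I*√3) - 12063) = √(-13580 - 74*I*√3)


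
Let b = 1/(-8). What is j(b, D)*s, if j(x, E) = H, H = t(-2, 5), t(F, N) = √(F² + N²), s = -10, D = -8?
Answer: -10*√29 ≈ -53.852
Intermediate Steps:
b = -⅛ (b = 1*(-⅛) = -⅛ ≈ -0.12500)
H = √29 (H = √((-2)² + 5²) = √(4 + 25) = √29 ≈ 5.3852)
j(x, E) = √29
j(b, D)*s = √29*(-10) = -10*√29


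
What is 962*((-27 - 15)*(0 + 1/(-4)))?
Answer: 10101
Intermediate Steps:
962*((-27 - 15)*(0 + 1/(-4))) = 962*(-42*(0 - ¼)) = 962*(-42*(-¼)) = 962*(21/2) = 10101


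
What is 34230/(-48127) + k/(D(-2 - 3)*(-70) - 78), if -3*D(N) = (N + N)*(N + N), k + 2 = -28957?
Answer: -259572327/19154546 ≈ -13.551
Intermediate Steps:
k = -28959 (k = -2 - 28957 = -28959)
D(N) = -4*N²/3 (D(N) = -(N + N)*(N + N)/3 = -2*N*2*N/3 = -4*N²/3)
34230/(-48127) + k/(D(-2 - 3)*(-70) - 78) = 34230/(-48127) - 28959/(-4*(-2 - 3)²/3*(-70) - 78) = 34230*(-1/48127) - 28959/(-4/3*(-5)²*(-70) - 78) = -34230/48127 - 28959/(-4/3*25*(-70) - 78) = -34230/48127 - 28959/(-100/3*(-70) - 78) = -34230/48127 - 28959/(7000/3 - 78) = -34230/48127 - 28959/6766/3 = -34230/48127 - 28959*3/6766 = -34230/48127 - 86877/6766 = -259572327/19154546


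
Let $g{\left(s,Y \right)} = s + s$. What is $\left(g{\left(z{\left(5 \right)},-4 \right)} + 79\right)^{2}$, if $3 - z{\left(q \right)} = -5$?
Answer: $9025$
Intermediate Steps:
$z{\left(q \right)} = 8$ ($z{\left(q \right)} = 3 - -5 = 3 + 5 = 8$)
$g{\left(s,Y \right)} = 2 s$
$\left(g{\left(z{\left(5 \right)},-4 \right)} + 79\right)^{2} = \left(2 \cdot 8 + 79\right)^{2} = \left(16 + 79\right)^{2} = 95^{2} = 9025$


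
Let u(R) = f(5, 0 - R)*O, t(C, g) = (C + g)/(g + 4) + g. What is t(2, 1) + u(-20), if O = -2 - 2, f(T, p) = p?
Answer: -392/5 ≈ -78.400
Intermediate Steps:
t(C, g) = g + (C + g)/(4 + g) (t(C, g) = (C + g)/(4 + g) + g = g + (C + g)/(4 + g))
O = -4
u(R) = 4*R (u(R) = (0 - R)*(-4) = -R*(-4) = 4*R)
t(2, 1) + u(-20) = (2 + 1**2 + 5*1)/(4 + 1) + 4*(-20) = (2 + 1 + 5)/5 - 80 = (1/5)*8 - 80 = 8/5 - 80 = -392/5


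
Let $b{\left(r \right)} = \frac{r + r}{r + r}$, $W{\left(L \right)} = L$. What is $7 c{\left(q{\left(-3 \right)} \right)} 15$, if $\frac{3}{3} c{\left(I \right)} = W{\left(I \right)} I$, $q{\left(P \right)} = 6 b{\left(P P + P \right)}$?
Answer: $3780$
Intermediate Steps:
$b{\left(r \right)} = 1$ ($b{\left(r \right)} = \frac{2 r}{2 r} = 2 r \frac{1}{2 r} = 1$)
$q{\left(P \right)} = 6$ ($q{\left(P \right)} = 6 \cdot 1 = 6$)
$c{\left(I \right)} = I^{2}$ ($c{\left(I \right)} = I I = I^{2}$)
$7 c{\left(q{\left(-3 \right)} \right)} 15 = 7 \cdot 6^{2} \cdot 15 = 7 \cdot 36 \cdot 15 = 252 \cdot 15 = 3780$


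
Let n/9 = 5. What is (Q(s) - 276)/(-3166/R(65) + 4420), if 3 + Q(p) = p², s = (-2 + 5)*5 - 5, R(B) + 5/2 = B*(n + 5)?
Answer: -1162605/28701568 ≈ -0.040507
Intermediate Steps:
n = 45 (n = 9*5 = 45)
R(B) = -5/2 + 50*B (R(B) = -5/2 + B*(45 + 5) = -5/2 + B*50 = -5/2 + 50*B)
s = 10 (s = 3*5 - 5 = 15 - 5 = 10)
Q(p) = -3 + p²
(Q(s) - 276)/(-3166/R(65) + 4420) = ((-3 + 10²) - 276)/(-3166/(-5/2 + 50*65) + 4420) = ((-3 + 100) - 276)/(-3166/(-5/2 + 3250) + 4420) = (97 - 276)/(-3166/6495/2 + 4420) = -179/(-3166*2/6495 + 4420) = -179/(-6332/6495 + 4420) = -179/28701568/6495 = -179*6495/28701568 = -1162605/28701568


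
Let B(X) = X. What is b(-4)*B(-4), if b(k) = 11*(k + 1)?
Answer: 132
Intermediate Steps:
b(k) = 11 + 11*k (b(k) = 11*(1 + k) = 11 + 11*k)
b(-4)*B(-4) = (11 + 11*(-4))*(-4) = (11 - 44)*(-4) = -33*(-4) = 132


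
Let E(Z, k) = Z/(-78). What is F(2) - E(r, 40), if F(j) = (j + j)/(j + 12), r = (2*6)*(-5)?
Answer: -44/91 ≈ -0.48352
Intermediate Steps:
r = -60 (r = 12*(-5) = -60)
F(j) = 2*j/(12 + j) (F(j) = (2*j)/(12 + j) = 2*j/(12 + j))
E(Z, k) = -Z/78 (E(Z, k) = Z*(-1/78) = -Z/78)
F(2) - E(r, 40) = 2*2/(12 + 2) - (-1)*(-60)/78 = 2*2/14 - 1*10/13 = 2*2*(1/14) - 10/13 = 2/7 - 10/13 = -44/91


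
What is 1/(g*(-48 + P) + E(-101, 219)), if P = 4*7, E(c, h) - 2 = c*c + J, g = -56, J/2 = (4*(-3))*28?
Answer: 1/10651 ≈ 9.3888e-5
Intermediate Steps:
J = -672 (J = 2*((4*(-3))*28) = 2*(-12*28) = 2*(-336) = -672)
E(c, h) = -670 + c² (E(c, h) = 2 + (c*c - 672) = 2 + (c² - 672) = 2 + (-672 + c²) = -670 + c²)
P = 28
1/(g*(-48 + P) + E(-101, 219)) = 1/(-56*(-48 + 28) + (-670 + (-101)²)) = 1/(-56*(-20) + (-670 + 10201)) = 1/(1120 + 9531) = 1/10651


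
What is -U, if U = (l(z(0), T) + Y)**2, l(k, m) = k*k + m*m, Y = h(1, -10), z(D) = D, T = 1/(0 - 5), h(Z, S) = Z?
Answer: -676/625 ≈ -1.0816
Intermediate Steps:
T = -1/5 (T = 1/(-5) = -1/5 ≈ -0.20000)
Y = 1
l(k, m) = k**2 + m**2
U = 676/625 (U = ((0**2 + (-1/5)**2) + 1)**2 = ((0 + 1/25) + 1)**2 = (1/25 + 1)**2 = (26/25)**2 = 676/625 ≈ 1.0816)
-U = -1*676/625 = -676/625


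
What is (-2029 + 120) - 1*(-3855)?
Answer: 1946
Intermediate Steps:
(-2029 + 120) - 1*(-3855) = -1909 + 3855 = 1946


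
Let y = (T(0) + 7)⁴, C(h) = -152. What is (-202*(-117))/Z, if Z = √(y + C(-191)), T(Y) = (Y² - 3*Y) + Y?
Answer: 1818*√2249/173 ≈ 498.36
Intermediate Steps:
T(Y) = Y² - 2*Y
y = 2401 (y = (0*(-2 + 0) + 7)⁴ = (0*(-2) + 7)⁴ = (0 + 7)⁴ = 7⁴ = 2401)
Z = √2249 (Z = √(2401 - 152) = √2249 ≈ 47.424)
(-202*(-117))/Z = (-202*(-117))/(√2249) = 23634*(√2249/2249) = 1818*√2249/173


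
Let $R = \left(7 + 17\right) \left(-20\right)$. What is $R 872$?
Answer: $-418560$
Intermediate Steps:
$R = -480$ ($R = 24 \left(-20\right) = -480$)
$R 872 = \left(-480\right) 872 = -418560$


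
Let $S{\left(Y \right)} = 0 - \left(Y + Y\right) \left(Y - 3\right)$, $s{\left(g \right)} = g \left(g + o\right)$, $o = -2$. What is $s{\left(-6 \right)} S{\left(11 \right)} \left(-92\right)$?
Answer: $777216$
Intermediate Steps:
$s{\left(g \right)} = g \left(-2 + g\right)$ ($s{\left(g \right)} = g \left(g - 2\right) = g \left(-2 + g\right)$)
$S{\left(Y \right)} = - 2 Y \left(-3 + Y\right)$ ($S{\left(Y \right)} = 0 - 2 Y \left(-3 + Y\right) = - 2 Y \left(-3 + Y\right)$)
$s{\left(-6 \right)} S{\left(11 \right)} \left(-92\right) = - 6 \left(-2 - 6\right) 2 \cdot 11 \left(3 - 11\right) \left(-92\right) = \left(-6\right) \left(-8\right) 2 \cdot 11 \left(3 - 11\right) \left(-92\right) = 48 \cdot 2 \cdot 11 \left(-8\right) \left(-92\right) = 48 \left(-176\right) \left(-92\right) = \left(-8448\right) \left(-92\right) = 777216$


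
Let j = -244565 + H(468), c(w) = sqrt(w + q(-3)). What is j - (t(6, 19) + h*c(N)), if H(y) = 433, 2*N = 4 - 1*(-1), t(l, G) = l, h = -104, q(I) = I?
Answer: -244138 + 52*I*sqrt(2) ≈ -2.4414e+5 + 73.539*I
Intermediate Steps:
N = 5/2 (N = (4 - 1*(-1))/2 = (4 + 1)/2 = (1/2)*5 = 5/2 ≈ 2.5000)
c(w) = sqrt(-3 + w) (c(w) = sqrt(w - 3) = sqrt(-3 + w))
j = -244132 (j = -244565 + 433 = -244132)
j - (t(6, 19) + h*c(N)) = -244132 - (6 - 104*sqrt(-3 + 5/2)) = -244132 - (6 - 52*I*sqrt(2)) = -244132 + (-6 + 52*I*sqrt(2)) = -244138 + 52*I*sqrt(2)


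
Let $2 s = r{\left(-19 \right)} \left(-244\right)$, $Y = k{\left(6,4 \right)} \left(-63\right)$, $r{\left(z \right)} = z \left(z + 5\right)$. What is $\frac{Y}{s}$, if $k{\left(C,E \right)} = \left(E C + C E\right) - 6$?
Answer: $\frac{189}{2318} \approx 0.081536$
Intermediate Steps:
$k{\left(C,E \right)} = -6 + 2 C E$ ($k{\left(C,E \right)} = \left(C E + C E\right) - 6 = 2 C E - 6 = -6 + 2 C E$)
$r{\left(z \right)} = z \left(5 + z\right)$
$Y = -2646$ ($Y = \left(-6 + 2 \cdot 6 \cdot 4\right) \left(-63\right) = \left(-6 + 48\right) \left(-63\right) = 42 \left(-63\right) = -2646$)
$s = -32452$ ($s = \frac{- 19 \left(5 - 19\right) \left(-244\right)}{2} = \frac{\left(-19\right) \left(-14\right) \left(-244\right)}{2} = \frac{266 \left(-244\right)}{2} = \frac{1}{2} \left(-64904\right) = -32452$)
$\frac{Y}{s} = - \frac{2646}{-32452} = \left(-2646\right) \left(- \frac{1}{32452}\right) = \frac{189}{2318}$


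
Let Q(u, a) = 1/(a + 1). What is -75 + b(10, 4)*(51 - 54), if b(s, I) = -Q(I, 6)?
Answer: -522/7 ≈ -74.571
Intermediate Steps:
Q(u, a) = 1/(1 + a)
b(s, I) = -1/7 (b(s, I) = -1/(1 + 6) = -1/7)
-75 + b(10, 4)*(51 - 54) = -75 - (51 - 54)/7 = -75 - 1/7*(-3) = -75 + 3/7 = -522/7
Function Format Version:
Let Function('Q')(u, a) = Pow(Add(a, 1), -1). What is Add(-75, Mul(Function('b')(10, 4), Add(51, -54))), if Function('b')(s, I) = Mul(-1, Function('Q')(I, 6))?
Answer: Rational(-522, 7) ≈ -74.571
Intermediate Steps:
Function('Q')(u, a) = Pow(Add(1, a), -1)
Function('b')(s, I) = Rational(-1, 7) (Function('b')(s, I) = Mul(-1, Pow(Add(1, 6), -1)) = Mul(-1, Pow(7, -1)) = Mul(-1, Rational(1, 7)) = Rational(-1, 7))
Add(-75, Mul(Function('b')(10, 4), Add(51, -54))) = Add(-75, Mul(Rational(-1, 7), Add(51, -54))) = Add(-75, Mul(Rational(-1, 7), -3)) = Add(-75, Rational(3, 7)) = Rational(-522, 7)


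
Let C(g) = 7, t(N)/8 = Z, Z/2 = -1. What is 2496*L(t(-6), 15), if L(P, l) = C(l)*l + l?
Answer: 299520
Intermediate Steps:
Z = -2 (Z = 2*(-1) = -2)
t(N) = -16 (t(N) = 8*(-2) = -16)
L(P, l) = 8*l (L(P, l) = 7*l + l = 8*l)
2496*L(t(-6), 15) = 2496*(8*15) = 2496*120 = 299520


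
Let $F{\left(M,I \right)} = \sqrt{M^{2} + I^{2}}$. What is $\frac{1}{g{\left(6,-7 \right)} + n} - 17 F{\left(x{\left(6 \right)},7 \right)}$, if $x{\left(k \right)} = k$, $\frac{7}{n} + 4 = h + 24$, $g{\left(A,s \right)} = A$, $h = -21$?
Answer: $-1 - 17 \sqrt{85} \approx -157.73$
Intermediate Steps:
$n = -7$ ($n = \frac{7}{-4 + \left(-21 + 24\right)} = \frac{7}{-4 + 3} = \frac{7}{-1} = 7 \left(-1\right) = -7$)
$F{\left(M,I \right)} = \sqrt{I^{2} + M^{2}}$
$\frac{1}{g{\left(6,-7 \right)} + n} - 17 F{\left(x{\left(6 \right)},7 \right)} = \frac{1}{6 - 7} - 17 \sqrt{7^{2} + 6^{2}} = \frac{1}{-1} - 17 \sqrt{49 + 36} = -1 - 17 \sqrt{85}$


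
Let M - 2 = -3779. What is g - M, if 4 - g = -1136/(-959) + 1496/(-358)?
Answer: 649564229/171661 ≈ 3784.0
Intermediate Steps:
M = -3777 (M = 2 - 3779 = -3777)
g = 1200632/171661 (g = 4 - (-1136/(-959) + 1496/(-358)) = 4 - (-1136*(-1/959) + 1496*(-1/358)) = 4 - (1136/959 - 748/179) = 4 - 1*(-513988/171661) = 4 + 513988/171661 = 1200632/171661 ≈ 6.9942)
g - M = 1200632/171661 - 1*(-3777) = 1200632/171661 + 3777 = 649564229/171661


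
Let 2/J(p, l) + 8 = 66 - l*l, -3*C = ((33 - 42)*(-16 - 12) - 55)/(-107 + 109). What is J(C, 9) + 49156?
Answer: 1130586/23 ≈ 49156.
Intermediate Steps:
C = -197/6 (C = -((33 - 42)*(-16 - 12) - 55)/(3*(-107 + 109)) = -(-9*(-28) - 55)/(3*2) = -(252 - 55)/(3*2) = -197/(3*2) = -⅓*197/2 = -197/6 ≈ -32.833)
J(p, l) = 2/(58 - l²) (J(p, l) = 2/(-8 + (66 - l*l)) = 2/(-8 + (66 - l²)) = 2/(58 - l²))
J(C, 9) + 49156 = -2/(-58 + 9²) + 49156 = -2/(-58 + 81) + 49156 = -2/23 + 49156 = 1130586/23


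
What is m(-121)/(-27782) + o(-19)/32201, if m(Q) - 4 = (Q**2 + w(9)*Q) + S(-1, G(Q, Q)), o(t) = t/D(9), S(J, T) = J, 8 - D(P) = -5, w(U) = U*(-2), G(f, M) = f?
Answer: -3521217872/5814953183 ≈ -0.60555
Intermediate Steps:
w(U) = -2*U
D(P) = 13 (D(P) = 8 - 1*(-5) = 8 + 5 = 13)
o(t) = t/13
m(Q) = 3 + Q**2 - 18*Q (m(Q) = 4 + ((Q**2 + (-2*9)*Q) - 1) = 4 + ((Q**2 - 18*Q) - 1) = 4 + (-1 + Q**2 - 18*Q) = 3 + Q**2 - 18*Q)
m(-121)/(-27782) + o(-19)/32201 = (3 + (-121)**2 - 18*(-121))/(-27782) + ((1/13)*(-19))/32201 = (3 + 14641 + 2178)*(-1/27782) - 19/13*1/32201 = 16822*(-1/27782) - 19/418613 = -8411/13891 - 19/418613 = -3521217872/5814953183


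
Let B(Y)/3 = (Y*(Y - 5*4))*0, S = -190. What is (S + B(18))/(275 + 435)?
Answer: -19/71 ≈ -0.26761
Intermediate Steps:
B(Y) = 0 (B(Y) = 3*((Y*(Y - 5*4))*0) = 3*((Y*(Y - 20))*0) = 3*((Y*(-20 + Y))*0) = 3*0 = 0)
(S + B(18))/(275 + 435) = (-190 + 0)/(275 + 435) = -190/710 = -190*1/710 = -19/71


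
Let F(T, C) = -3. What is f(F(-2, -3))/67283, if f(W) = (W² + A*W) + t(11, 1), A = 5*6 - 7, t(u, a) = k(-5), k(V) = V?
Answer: -65/67283 ≈ -0.00096607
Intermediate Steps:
t(u, a) = -5
A = 23 (A = 30 - 7 = 23)
f(W) = -5 + W² + 23*W (f(W) = (W² + 23*W) - 5 = -5 + W² + 23*W)
f(F(-2, -3))/67283 = (-5 + (-3)² + 23*(-3))/67283 = (-5 + 9 - 69)*(1/67283) = -65*1/67283 = -65/67283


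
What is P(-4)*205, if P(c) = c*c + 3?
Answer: 3895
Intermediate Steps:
P(c) = 3 + c² (P(c) = c² + 3 = 3 + c²)
P(-4)*205 = (3 + (-4)²)*205 = (3 + 16)*205 = 19*205 = 3895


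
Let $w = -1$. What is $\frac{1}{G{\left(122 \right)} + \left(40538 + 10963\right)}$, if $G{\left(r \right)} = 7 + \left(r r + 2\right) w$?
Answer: $\frac{1}{36622} \approx 2.7306 \cdot 10^{-5}$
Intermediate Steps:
$G{\left(r \right)} = 5 - r^{2}$ ($G{\left(r \right)} = 7 + \left(r r + 2\right) \left(-1\right) = 7 + \left(r^{2} + 2\right) \left(-1\right) = 7 + \left(2 + r^{2}\right) \left(-1\right) = 7 - \left(2 + r^{2}\right) = 5 - r^{2}$)
$\frac{1}{G{\left(122 \right)} + \left(40538 + 10963\right)} = \frac{1}{\left(5 - 122^{2}\right) + \left(40538 + 10963\right)} = \frac{1}{\left(5 - 14884\right) + 51501} = \frac{1}{-14879 + 51501} = \frac{1}{36622}$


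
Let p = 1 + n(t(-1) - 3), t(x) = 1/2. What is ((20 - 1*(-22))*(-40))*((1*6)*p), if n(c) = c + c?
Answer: 40320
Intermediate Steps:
t(x) = 1/2
n(c) = 2*c
p = -4 (p = 1 + 2*(1/2 - 3) = 1 + 2*(-5/2) = 1 - 5 = -4)
((20 - 1*(-22))*(-40))*((1*6)*p) = ((20 - 1*(-22))*(-40))*((1*6)*(-4)) = ((20 + 22)*(-40))*(6*(-4)) = (42*(-40))*(-24) = -1680*(-24) = 40320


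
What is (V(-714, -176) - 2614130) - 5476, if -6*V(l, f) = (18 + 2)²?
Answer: -7859018/3 ≈ -2.6197e+6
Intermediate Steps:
V(l, f) = -200/3 (V(l, f) = -(18 + 2)²/6 = -⅙*20² = -⅙*400 = -200/3)
(V(-714, -176) - 2614130) - 5476 = (-200/3 - 2614130) - 5476 = -7842590/3 - 5476 = -7859018/3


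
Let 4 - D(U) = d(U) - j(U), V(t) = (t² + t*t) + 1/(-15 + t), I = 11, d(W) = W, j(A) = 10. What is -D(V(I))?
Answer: 911/4 ≈ 227.75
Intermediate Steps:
V(t) = 1/(-15 + t) + 2*t² (V(t) = (t² + t²) + 1/(-15 + t) = 2*t² + 1/(-15 + t) = 1/(-15 + t) + 2*t²)
D(U) = 14 - U (D(U) = 4 - (U - 1*10) = 4 - (U - 10) = 4 - (-10 + U) = 4 + (10 - U) = 14 - U)
-D(V(I)) = -(14 - (1 - 30*11² + 2*11³)/(-15 + 11)) = -(14 - (1 - 30*121 + 2*1331)/(-4)) = -(14 - (-1)*(1 - 3630 + 2662)/4) = -(14 - (-1)*(-967)/4) = -(14 - 1*967/4) = -(14 - 967/4) = -1*(-911/4) = 911/4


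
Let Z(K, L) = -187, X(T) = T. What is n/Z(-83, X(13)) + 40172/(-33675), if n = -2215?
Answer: 67077961/6297225 ≈ 10.652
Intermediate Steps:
n/Z(-83, X(13)) + 40172/(-33675) = -2215/(-187) + 40172/(-33675) = -2215*(-1/187) + 40172*(-1/33675) = 2215/187 - 40172/33675 = 67077961/6297225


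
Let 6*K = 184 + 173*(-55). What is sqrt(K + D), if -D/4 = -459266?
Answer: sqrt(66078318)/6 ≈ 1354.8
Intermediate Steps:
D = 1837064 (D = -4*(-459266) = 1837064)
K = -9331/6 (K = (184 + 173*(-55))/6 = (184 - 9515)/6 = (1/6)*(-9331) = -9331/6 ≈ -1555.2)
sqrt(K + D) = sqrt(-9331/6 + 1837064) = sqrt(11013053/6) = sqrt(66078318)/6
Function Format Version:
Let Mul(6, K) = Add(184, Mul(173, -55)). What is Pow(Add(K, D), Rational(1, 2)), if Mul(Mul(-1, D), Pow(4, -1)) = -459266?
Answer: Mul(Rational(1, 6), Pow(66078318, Rational(1, 2))) ≈ 1354.8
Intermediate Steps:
D = 1837064 (D = Mul(-4, -459266) = 1837064)
K = Rational(-9331, 6) (K = Mul(Rational(1, 6), Add(184, Mul(173, -55))) = Mul(Rational(1, 6), Add(184, -9515)) = Mul(Rational(1, 6), -9331) = Rational(-9331, 6) ≈ -1555.2)
Pow(Add(K, D), Rational(1, 2)) = Pow(Add(Rational(-9331, 6), 1837064), Rational(1, 2)) = Pow(Rational(11013053, 6), Rational(1, 2)) = Mul(Rational(1, 6), Pow(66078318, Rational(1, 2)))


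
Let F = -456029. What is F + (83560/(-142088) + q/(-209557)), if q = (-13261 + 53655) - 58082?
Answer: -1697315306892730/3721941877 ≈ -4.5603e+5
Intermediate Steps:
q = -17688 (q = 40394 - 58082 = -17688)
F + (83560/(-142088) + q/(-209557)) = -456029 + (83560/(-142088) - 17688/(-209557)) = -456029 + (83560*(-1/142088) - 17688*(-1/209557)) = -456029 + (-10445/17761 + 17688/209557) = -456029 - 1874666297/3721941877 = -1697315306892730/3721941877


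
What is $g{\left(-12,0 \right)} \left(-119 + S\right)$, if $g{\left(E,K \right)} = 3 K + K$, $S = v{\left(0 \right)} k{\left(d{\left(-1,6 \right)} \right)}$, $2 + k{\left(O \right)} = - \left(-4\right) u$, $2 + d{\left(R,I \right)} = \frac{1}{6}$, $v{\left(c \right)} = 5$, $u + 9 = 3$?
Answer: $0$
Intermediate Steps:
$u = -6$ ($u = -9 + 3 = -6$)
$d{\left(R,I \right)} = - \frac{11}{6}$ ($d{\left(R,I \right)} = -2 + \frac{1}{6} = - \frac{11}{6}$)
$k{\left(O \right)} = -26$ ($k{\left(O \right)} = -2 - \left(-4\right) \left(-6\right) = -2 - 24 = -26$)
$S = -130$ ($S = 5 \left(-26\right) = -130$)
$g{\left(E,K \right)} = 4 K$
$g{\left(-12,0 \right)} \left(-119 + S\right) = 4 \cdot 0 \left(-119 - 130\right) = 0 \left(-249\right) = 0$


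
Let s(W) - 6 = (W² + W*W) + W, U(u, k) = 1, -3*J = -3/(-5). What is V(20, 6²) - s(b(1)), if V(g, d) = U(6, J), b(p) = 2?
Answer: -15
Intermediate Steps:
J = -⅕ (J = -(-1)/(-5) = -(-1)*(-1)/5 = -⅓*⅗ = -⅕ ≈ -0.20000)
V(g, d) = 1
s(W) = 6 + W + 2*W² (s(W) = 6 + ((W² + W*W) + W) = 6 + ((W² + W²) + W) = 6 + (2*W² + W) = 6 + (W + 2*W²) = 6 + W + 2*W²)
V(20, 6²) - s(b(1)) = 1 - (6 + 2 + 2*2²) = 1 - (6 + 2 + 2*4) = 1 - (6 + 2 + 8) = 1 - 1*16 = 1 - 16 = -15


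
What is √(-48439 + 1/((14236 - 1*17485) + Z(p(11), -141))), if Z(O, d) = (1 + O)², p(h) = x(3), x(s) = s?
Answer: 2*I*√126574607526/3233 ≈ 220.09*I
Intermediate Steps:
p(h) = 3
√(-48439 + 1/((14236 - 1*17485) + Z(p(11), -141))) = √(-48439 + 1/((14236 - 1*17485) + (1 + 3)²)) = √(-48439 + 1/((14236 - 17485) + 4²)) = √(-48439 + 1/(-3249 + 16)) = √(-48439 + 1/(-3233)) = √(-48439 - 1/3233) = √(-156603288/3233) = 2*I*√126574607526/3233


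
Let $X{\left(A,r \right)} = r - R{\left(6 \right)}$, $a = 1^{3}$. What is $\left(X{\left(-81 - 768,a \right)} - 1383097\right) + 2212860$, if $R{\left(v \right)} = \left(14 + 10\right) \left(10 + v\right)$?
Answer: $829380$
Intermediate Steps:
$R{\left(v \right)} = 240 + 24 v$ ($R{\left(v \right)} = 24 \left(10 + v\right) = 240 + 24 v$)
$a = 1$
$X{\left(A,r \right)} = -384 + r$ ($X{\left(A,r \right)} = r - \left(240 + 24 \cdot 6\right) = r - \left(240 + 144\right) = r - 384 = -384 + r$)
$\left(X{\left(-81 - 768,a \right)} - 1383097\right) + 2212860 = \left(\left(-384 + 1\right) - 1383097\right) + 2212860 = \left(-383 - 1383097\right) + 2212860 = -1383480 + 2212860 = 829380$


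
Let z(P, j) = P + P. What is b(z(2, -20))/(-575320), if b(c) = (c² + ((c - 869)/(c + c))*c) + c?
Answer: 165/230128 ≈ 0.00071699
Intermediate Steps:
z(P, j) = 2*P
b(c) = -869/2 + c² + 3*c/2 (b(c) = (c² + ((-869 + c)/((2*c)))*c) + c = (c² + ((-869 + c)*(1/(2*c)))*c) + c = (c² + ((-869 + c)/(2*c))*c) + c = (c² + (-869/2 + c/2)) + c = (-869/2 + c² + c/2) + c = -869/2 + c² + 3*c/2)
b(z(2, -20))/(-575320) = (-869/2 + (2*2)² + 3*(2*2)/2)/(-575320) = (-869/2 + 4² + (3/2)*4)*(-1/575320) = (-869/2 + 16 + 6)*(-1/575320) = -825/2*(-1/575320) = 165/230128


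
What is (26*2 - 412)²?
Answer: 129600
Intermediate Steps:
(26*2 - 412)² = (52 - 412)² = (-360)² = 129600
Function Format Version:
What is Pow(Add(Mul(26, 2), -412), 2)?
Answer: 129600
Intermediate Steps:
Pow(Add(Mul(26, 2), -412), 2) = Pow(Add(52, -412), 2) = Pow(-360, 2) = 129600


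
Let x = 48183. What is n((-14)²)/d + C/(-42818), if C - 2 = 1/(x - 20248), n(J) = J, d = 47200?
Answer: 5795064287/1411422579400 ≈ 0.0041058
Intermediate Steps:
C = 55871/27935 (C = 2 + 1/(48183 - 20248) = 2 + 1/27935 = 55871/27935 ≈ 2.0000)
n((-14)²)/d + C/(-42818) = (-14)²/47200 + (55871/27935)/(-42818) = 196*(1/47200) + (55871/27935)*(-1/42818) = 49/11800 - 55871/1196120830 = 5795064287/1411422579400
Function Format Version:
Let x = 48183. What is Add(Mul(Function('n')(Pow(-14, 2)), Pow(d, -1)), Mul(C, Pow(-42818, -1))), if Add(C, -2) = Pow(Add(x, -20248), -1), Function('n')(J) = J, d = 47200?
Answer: Rational(5795064287, 1411422579400) ≈ 0.0041058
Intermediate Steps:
C = Rational(55871, 27935) (C = Add(2, Pow(Add(48183, -20248), -1)) = Add(2, Pow(27935, -1)) = Add(2, Rational(1, 27935)) = Rational(55871, 27935) ≈ 2.0000)
Add(Mul(Function('n')(Pow(-14, 2)), Pow(d, -1)), Mul(C, Pow(-42818, -1))) = Add(Mul(Pow(-14, 2), Pow(47200, -1)), Mul(Rational(55871, 27935), Pow(-42818, -1))) = Add(Mul(196, Rational(1, 47200)), Mul(Rational(55871, 27935), Rational(-1, 42818))) = Add(Rational(49, 11800), Rational(-55871, 1196120830)) = Rational(5795064287, 1411422579400)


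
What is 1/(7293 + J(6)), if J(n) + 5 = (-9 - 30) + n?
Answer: 1/7255 ≈ 0.00013784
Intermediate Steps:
J(n) = -44 + n (J(n) = -5 + ((-9 - 30) + n) = -5 + (-39 + n) = -44 + n)
1/(7293 + J(6)) = 1/(7293 + (-44 + 6)) = 1/(7293 - 38) = 1/7255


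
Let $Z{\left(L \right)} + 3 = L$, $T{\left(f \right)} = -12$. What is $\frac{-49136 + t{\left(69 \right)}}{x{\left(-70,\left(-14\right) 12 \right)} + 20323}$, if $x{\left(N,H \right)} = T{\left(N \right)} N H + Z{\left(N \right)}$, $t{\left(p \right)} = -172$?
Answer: $\frac{8218}{20145} \approx 0.40794$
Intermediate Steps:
$Z{\left(L \right)} = -3 + L$
$x{\left(N,H \right)} = -3 + N - 12 H N$ ($x{\left(N,H \right)} = - 12 N H + \left(-3 + N\right) = - 12 H N + \left(-3 + N\right) = -3 + N - 12 H N$)
$\frac{-49136 + t{\left(69 \right)}}{x{\left(-70,\left(-14\right) 12 \right)} + 20323} = \frac{-49136 - 172}{\left(-3 - 70 - 12 \left(\left(-14\right) 12\right) \left(-70\right)\right) + 20323} = - \frac{49308}{\left(-3 - 70 - \left(-2016\right) \left(-70\right)\right) + 20323} = - \frac{49308}{\left(-3 - 70 - 141120\right) + 20323} = - \frac{49308}{-141193 + 20323} = - \frac{49308}{-120870} = \left(-49308\right) \left(- \frac{1}{120870}\right) = \frac{8218}{20145}$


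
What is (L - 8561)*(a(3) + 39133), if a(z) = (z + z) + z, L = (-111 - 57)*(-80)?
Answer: 190973818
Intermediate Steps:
L = 13440 (L = -168*(-80) = 13440)
a(z) = 3*z (a(z) = 2*z + z = 3*z)
(L - 8561)*(a(3) + 39133) = (13440 - 8561)*(3*3 + 39133) = 4879*(9 + 39133) = 4879*39142 = 190973818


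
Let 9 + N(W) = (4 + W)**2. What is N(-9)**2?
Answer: 256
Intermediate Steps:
N(W) = -9 + (4 + W)**2
N(-9)**2 = (-9 + (4 - 9)**2)**2 = (-9 + (-5)**2)**2 = (-9 + 25)**2 = 16**2 = 256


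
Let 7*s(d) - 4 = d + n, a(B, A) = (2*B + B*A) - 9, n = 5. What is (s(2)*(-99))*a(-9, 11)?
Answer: 19602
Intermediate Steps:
a(B, A) = -9 + 2*B + A*B (a(B, A) = (2*B + A*B) - 9 = -9 + 2*B + A*B)
s(d) = 9/7 + d/7 (s(d) = 4/7 + (d + 5)/7 = 4/7 + (5 + d)/7 = 4/7 + (5/7 + d/7) = 9/7 + d/7)
(s(2)*(-99))*a(-9, 11) = ((9/7 + (⅐)*2)*(-99))*(-9 + 2*(-9) + 11*(-9)) = ((9/7 + 2/7)*(-99))*(-9 - 18 - 99) = ((11/7)*(-99))*(-126) = -1089/7*(-126) = 19602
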